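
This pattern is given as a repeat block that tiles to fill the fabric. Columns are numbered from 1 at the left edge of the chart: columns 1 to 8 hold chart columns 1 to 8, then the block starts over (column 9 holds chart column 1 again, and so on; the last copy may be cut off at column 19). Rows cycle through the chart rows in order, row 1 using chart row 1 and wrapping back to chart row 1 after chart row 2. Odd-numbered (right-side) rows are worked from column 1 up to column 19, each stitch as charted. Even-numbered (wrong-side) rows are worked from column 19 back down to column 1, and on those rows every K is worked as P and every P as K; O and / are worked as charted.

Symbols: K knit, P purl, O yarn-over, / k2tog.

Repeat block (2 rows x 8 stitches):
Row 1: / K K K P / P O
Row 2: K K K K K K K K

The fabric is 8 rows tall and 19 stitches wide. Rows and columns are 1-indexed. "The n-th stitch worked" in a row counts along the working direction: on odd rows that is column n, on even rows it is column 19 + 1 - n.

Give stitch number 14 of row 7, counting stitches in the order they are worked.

== STITCH ==
/

Derivation:
Row 7 uses chart row ((7-1) mod 2)+1 = 1. Row 7 is odd, so RS.
Chart row 1 tiled across columns 1-19: / K K K P / P O / K K K P / P O / K K
RS: work column 1 to column 19, symbols as charted — the tiled row is the row as worked.
The 14th stitch worked is /.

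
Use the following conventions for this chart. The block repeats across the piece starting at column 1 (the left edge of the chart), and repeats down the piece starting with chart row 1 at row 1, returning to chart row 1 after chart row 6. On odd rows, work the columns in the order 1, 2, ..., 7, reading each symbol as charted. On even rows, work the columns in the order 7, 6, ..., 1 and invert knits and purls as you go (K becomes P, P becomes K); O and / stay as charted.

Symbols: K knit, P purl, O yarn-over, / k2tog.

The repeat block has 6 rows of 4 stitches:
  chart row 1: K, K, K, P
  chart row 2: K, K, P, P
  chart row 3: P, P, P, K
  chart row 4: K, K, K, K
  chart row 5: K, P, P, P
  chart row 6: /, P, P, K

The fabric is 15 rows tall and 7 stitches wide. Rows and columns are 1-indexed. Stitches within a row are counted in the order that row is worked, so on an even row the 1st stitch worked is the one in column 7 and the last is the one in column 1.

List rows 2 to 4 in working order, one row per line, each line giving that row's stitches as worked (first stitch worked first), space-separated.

Row 2: chart row 2, WS - tiled (columns 1-7): K K P P K K P; work from column 7 back to 1 with K<->P swapped.
Row 3: chart row 3, RS - tile across columns 1-7 and work as-is.
Row 4: chart row 4, WS - tiled (columns 1-7): K K K K K K K; work from column 7 back to 1 with K<->P swapped.

Result:
K P P K K P P
P P P K P P P
P P P P P P P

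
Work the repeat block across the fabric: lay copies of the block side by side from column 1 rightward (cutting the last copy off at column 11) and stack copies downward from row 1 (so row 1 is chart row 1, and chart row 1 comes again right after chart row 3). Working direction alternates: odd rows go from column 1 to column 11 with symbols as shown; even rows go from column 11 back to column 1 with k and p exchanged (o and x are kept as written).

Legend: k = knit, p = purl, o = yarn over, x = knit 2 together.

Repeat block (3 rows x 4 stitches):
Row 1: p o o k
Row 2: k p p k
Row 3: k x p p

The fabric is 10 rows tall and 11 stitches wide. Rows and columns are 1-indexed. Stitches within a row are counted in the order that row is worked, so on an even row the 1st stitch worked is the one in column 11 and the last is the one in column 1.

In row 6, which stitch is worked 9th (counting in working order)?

Result:
k

Derivation:
Row 6 uses chart row ((6-1) mod 3)+1 = 3. Row 6 is even, so WS.
Chart row 3 tiled across columns 1-11: k x p p k x p p k x p
WS row: flip the tiled sequence (start at column 11) and apply k<->p; o and x stay.
Row 6 as worked: k x p k k x p k k x p
Stitch 9 in working order -> k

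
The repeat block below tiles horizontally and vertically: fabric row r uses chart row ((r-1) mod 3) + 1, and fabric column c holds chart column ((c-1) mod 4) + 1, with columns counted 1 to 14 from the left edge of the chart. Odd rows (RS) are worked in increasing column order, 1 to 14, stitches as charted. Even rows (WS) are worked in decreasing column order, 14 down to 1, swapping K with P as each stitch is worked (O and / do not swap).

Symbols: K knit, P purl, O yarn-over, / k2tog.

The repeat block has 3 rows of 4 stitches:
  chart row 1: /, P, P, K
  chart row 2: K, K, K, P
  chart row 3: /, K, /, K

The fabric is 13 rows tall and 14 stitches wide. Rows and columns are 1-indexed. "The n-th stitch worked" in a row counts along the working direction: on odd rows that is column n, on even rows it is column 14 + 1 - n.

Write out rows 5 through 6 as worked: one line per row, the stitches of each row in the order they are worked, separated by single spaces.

Result:
K K K P K K K P K K K P K K
P / P / P / P / P / P / P /

Derivation:
Row 5: chart row 2, RS - tile across columns 1-14 and work as-is.
Row 6: chart row 3, WS - tiled (columns 1-14): / K / K / K / K / K / K / K; work from column 14 back to 1 with K<->P swapped.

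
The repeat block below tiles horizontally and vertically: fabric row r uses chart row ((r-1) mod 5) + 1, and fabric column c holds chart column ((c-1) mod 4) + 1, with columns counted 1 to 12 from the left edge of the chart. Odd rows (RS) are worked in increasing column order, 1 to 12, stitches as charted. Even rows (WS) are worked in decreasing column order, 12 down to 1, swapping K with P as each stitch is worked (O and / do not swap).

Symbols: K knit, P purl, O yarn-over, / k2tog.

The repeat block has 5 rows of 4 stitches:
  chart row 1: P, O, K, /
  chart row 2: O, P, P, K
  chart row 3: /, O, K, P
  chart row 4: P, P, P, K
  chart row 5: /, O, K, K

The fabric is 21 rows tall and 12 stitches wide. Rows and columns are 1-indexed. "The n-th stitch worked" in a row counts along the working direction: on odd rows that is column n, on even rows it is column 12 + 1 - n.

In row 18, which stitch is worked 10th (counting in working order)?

Result:
P

Derivation:
Row 18 uses chart row ((18-1) mod 5)+1 = 3. Row 18 is even, so WS.
Chart row 3 tiled across columns 1-12: / O K P / O K P / O K P
WS: work from column 12 back to column 1 (reverse the tiled row), swapping K<->P (O and / unchanged).
Row 18 as worked: K P O / K P O / K P O /
Stitch 10 in working order -> P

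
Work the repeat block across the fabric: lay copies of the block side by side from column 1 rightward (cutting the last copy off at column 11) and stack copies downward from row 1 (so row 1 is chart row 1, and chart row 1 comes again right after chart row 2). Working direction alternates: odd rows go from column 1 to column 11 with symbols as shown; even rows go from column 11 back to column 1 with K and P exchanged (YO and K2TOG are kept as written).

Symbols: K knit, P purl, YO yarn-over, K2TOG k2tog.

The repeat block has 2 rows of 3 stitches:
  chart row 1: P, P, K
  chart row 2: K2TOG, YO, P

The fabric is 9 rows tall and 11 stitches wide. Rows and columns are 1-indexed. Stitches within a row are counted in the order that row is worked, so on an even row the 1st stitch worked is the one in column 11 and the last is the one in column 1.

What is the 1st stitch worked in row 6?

== STITCH ==
YO

Derivation:
Row 6: (6-1) mod 2 = 1, so use chart row 2. Even row -> WS.
Chart row 2 tiled across columns 1-11: K2TOG YO P K2TOG YO P K2TOG YO P K2TOG YO
WS row: flip the tiled sequence (start at column 11) and apply K<->P; YO and K2TOG stay.
Row 6 as worked: YO K2TOG K YO K2TOG K YO K2TOG K YO K2TOG
The 1st stitch worked is YO.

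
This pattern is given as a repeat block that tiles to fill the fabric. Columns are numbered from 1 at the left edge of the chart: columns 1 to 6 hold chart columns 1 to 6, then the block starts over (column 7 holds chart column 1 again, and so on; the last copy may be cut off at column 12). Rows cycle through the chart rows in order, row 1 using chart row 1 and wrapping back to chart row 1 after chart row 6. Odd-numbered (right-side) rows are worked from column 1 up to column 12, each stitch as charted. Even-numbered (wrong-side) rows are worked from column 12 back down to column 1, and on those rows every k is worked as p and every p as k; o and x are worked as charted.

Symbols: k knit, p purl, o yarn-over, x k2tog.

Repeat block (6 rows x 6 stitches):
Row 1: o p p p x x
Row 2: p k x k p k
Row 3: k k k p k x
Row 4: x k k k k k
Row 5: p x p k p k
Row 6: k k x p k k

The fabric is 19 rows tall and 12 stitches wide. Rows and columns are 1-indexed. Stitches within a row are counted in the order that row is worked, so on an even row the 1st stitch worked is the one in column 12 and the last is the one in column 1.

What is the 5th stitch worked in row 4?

Row 4: (4-1) mod 6 = 3, so use chart row 4. Even row -> WS.
Chart row 4 tiled across columns 1-12: x k k k k k x k k k k k
WS: work from column 12 back to column 1 (reverse the tiled row), swapping k<->p (o and x unchanged).
Row 4 as worked: p p p p p x p p p p p x
Counting 5 along the worked row gives p.

Result:
p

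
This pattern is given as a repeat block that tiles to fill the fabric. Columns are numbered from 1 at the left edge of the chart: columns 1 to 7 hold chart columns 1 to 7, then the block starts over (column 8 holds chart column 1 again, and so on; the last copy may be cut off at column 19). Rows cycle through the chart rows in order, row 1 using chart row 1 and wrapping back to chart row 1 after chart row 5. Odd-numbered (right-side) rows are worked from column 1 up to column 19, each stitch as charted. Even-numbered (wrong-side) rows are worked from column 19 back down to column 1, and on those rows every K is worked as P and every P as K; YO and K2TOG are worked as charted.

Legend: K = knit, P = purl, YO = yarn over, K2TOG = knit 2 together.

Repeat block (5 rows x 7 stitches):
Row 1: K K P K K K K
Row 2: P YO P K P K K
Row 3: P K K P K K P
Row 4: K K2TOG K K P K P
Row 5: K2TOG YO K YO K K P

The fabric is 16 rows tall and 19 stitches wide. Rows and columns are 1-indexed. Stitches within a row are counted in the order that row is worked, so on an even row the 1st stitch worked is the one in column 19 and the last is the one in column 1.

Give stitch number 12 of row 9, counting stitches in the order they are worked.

Row 9: (9-1) mod 5 = 3, so use chart row 4. Odd row -> RS.
Chart row 4 tiled across columns 1-19: K K2TOG K K P K P K K2TOG K K P K P K K2TOG K K P
RS: work column 1 to column 19, symbols as charted — the tiled row is the row as worked.
The 12th stitch worked is P.

Result:
P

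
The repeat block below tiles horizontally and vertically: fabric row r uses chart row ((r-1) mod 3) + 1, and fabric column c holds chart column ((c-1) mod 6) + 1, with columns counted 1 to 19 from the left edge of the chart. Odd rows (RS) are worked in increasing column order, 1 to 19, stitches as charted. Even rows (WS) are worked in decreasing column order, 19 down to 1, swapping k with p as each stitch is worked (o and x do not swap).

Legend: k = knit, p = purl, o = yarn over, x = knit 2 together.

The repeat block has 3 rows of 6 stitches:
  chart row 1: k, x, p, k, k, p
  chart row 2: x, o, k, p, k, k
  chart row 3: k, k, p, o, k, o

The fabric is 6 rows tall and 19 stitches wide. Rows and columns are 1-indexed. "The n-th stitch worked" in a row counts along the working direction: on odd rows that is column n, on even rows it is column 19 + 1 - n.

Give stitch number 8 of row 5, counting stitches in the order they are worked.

Row 5 uses chart row ((5-1) mod 3)+1 = 2. Row 5 is odd, so RS.
Chart row 2 tiled across columns 1-19: x o k p k k x o k p k k x o k p k k x
RS: work column 1 to column 19, symbols as charted — the tiled row is the row as worked.
Counting 8 along the worked row gives o.

Stitch:
o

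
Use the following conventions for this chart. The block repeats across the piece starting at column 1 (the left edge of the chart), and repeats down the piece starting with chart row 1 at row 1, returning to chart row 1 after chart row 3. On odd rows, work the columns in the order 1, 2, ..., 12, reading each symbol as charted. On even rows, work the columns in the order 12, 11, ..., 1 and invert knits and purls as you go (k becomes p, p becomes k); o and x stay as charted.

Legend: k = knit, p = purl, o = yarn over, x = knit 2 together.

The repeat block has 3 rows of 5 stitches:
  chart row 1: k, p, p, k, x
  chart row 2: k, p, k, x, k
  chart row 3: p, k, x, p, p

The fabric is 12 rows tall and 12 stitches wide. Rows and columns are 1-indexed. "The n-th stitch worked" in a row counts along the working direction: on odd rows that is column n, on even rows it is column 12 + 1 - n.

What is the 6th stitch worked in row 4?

Stitch:
k

Derivation:
Row 4 uses chart row ((4-1) mod 3)+1 = 1. Row 4 is even, so WS.
Chart row 1 tiled across columns 1-12: k p p k x k p p k x k p
WS: work from column 12 back to column 1 (reverse the tiled row), swapping k<->p (o and x unchanged).
Row 4 as worked: k p x p k k p x p k k p
The 6th stitch worked is k.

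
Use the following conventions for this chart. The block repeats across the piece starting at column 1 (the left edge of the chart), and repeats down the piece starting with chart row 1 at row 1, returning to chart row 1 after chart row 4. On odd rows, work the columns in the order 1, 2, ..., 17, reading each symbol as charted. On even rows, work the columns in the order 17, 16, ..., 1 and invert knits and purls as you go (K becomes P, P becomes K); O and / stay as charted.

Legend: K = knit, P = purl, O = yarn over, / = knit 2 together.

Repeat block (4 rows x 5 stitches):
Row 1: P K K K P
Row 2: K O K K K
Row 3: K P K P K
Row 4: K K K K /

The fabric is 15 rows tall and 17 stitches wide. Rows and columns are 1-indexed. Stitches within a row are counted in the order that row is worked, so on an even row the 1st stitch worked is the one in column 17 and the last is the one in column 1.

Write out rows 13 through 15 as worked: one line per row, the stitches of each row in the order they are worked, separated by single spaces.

Rows as worked:
P K K K P P K K K P P K K K P P K
O P P P P O P P P P O P P P P O P
K P K P K K P K P K K P K P K K P

Derivation:
Row 13: chart row 1, RS - tile across columns 1-17 and work as-is.
Row 14: chart row 2, WS - tiled (columns 1-17): K O K K K K O K K K K O K K K K O; work from column 17 back to 1 with K<->P swapped.
Row 15: chart row 3, RS - tile across columns 1-17 and work as-is.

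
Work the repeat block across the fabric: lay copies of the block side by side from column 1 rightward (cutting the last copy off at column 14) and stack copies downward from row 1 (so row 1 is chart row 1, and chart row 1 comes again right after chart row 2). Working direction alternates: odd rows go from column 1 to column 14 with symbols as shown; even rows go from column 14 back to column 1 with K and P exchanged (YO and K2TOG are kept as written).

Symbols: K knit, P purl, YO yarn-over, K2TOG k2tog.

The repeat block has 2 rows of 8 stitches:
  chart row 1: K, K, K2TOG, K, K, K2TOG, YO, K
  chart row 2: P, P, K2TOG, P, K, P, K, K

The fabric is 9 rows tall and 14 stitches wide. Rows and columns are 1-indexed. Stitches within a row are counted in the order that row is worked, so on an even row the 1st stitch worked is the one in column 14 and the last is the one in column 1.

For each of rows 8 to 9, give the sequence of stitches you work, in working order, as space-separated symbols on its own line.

Row 8: chart row 2, WS - tiled (columns 1-14): P P K2TOG P K P K K P P K2TOG P K P; work from column 14 back to 1 with K<->P swapped.
Row 9: chart row 1, RS - tile across columns 1-14 and work as-is.

Rows as worked:
K P K K2TOG K K P P K P K K2TOG K K
K K K2TOG K K K2TOG YO K K K K2TOG K K K2TOG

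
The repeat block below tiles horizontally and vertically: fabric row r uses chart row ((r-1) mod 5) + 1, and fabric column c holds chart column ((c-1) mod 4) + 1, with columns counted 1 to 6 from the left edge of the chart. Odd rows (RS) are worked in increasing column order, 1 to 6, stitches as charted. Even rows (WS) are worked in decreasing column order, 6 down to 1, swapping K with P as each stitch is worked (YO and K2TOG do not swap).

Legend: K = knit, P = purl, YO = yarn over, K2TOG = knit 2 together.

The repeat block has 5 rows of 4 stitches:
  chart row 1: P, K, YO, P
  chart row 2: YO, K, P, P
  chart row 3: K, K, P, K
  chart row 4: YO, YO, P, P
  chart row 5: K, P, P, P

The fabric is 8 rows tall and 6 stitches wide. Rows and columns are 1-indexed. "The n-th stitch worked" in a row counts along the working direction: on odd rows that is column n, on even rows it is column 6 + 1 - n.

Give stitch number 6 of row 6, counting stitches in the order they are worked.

== STITCH ==
K

Derivation:
Row 6 uses chart row ((6-1) mod 5)+1 = 1. Row 6 is even, so WS.
Chart row 1 tiled across columns 1-6: P K YO P P K
Wrong side: read the tiled row from column 6 down to 1 and exchange K with P (leave YO, K2TOG).
Row 6 as worked: P K K YO P K
Counting 6 along the worked row gives K.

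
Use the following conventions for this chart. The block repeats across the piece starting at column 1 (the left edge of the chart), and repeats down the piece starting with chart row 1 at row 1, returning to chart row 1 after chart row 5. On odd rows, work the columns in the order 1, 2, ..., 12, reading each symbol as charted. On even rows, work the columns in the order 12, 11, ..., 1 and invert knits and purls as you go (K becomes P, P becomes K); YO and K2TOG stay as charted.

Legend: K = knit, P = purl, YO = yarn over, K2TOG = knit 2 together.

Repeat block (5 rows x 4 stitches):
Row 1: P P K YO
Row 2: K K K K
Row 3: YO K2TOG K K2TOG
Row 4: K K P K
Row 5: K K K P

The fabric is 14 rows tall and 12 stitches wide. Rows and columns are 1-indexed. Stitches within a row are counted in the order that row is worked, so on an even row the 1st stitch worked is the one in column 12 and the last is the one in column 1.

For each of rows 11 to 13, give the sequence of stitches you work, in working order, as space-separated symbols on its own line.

Row 11: chart row 1, RS - tile across columns 1-12 and work as-is.
Row 12: chart row 2, WS - tiled (columns 1-12): K K K K K K K K K K K K; work from column 12 back to 1 with K<->P swapped.
Row 13: chart row 3, RS - tile across columns 1-12 and work as-is.

Rows as worked:
P P K YO P P K YO P P K YO
P P P P P P P P P P P P
YO K2TOG K K2TOG YO K2TOG K K2TOG YO K2TOG K K2TOG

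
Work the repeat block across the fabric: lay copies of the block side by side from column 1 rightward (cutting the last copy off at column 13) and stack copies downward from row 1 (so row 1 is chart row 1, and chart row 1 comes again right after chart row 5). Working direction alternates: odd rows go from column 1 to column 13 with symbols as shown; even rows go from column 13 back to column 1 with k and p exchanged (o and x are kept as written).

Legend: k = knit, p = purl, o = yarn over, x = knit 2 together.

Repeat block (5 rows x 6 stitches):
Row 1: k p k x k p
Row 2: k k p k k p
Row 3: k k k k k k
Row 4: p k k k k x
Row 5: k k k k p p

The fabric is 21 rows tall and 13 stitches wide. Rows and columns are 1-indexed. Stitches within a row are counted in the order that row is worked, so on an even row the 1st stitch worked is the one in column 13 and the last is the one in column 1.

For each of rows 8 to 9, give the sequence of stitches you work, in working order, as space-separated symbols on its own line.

Rows as worked:
p p p p p p p p p p p p p
p k k k k x p k k k k x p

Derivation:
Row 8: chart row 3, WS - tiled (columns 1-13): k k k k k k k k k k k k k; work from column 13 back to 1 with k<->p swapped.
Row 9: chart row 4, RS - tile across columns 1-13 and work as-is.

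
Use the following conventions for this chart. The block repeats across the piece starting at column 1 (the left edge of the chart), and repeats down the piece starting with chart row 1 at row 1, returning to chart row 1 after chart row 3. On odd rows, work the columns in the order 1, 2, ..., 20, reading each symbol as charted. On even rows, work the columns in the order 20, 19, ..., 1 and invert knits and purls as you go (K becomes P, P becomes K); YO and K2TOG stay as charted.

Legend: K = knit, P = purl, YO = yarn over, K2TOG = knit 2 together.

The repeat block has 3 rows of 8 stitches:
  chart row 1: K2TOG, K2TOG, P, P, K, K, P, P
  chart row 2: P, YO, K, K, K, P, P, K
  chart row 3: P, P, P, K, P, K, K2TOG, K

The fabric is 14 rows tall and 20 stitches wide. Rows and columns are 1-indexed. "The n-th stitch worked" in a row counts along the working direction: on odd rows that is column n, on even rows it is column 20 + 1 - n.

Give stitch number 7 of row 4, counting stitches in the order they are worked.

Row 4 uses chart row ((4-1) mod 3)+1 = 1. Row 4 is even, so WS.
Chart row 1 tiled across columns 1-20: K2TOG K2TOG P P K K P P K2TOG K2TOG P P K K P P K2TOG K2TOG P P
WS row: flip the tiled sequence (start at column 20) and apply K<->P; YO and K2TOG stay.
Row 4 as worked: K K K2TOG K2TOG K K P P K K K2TOG K2TOG K K P P K K K2TOG K2TOG
The 7th stitch worked is P.

Stitch:
P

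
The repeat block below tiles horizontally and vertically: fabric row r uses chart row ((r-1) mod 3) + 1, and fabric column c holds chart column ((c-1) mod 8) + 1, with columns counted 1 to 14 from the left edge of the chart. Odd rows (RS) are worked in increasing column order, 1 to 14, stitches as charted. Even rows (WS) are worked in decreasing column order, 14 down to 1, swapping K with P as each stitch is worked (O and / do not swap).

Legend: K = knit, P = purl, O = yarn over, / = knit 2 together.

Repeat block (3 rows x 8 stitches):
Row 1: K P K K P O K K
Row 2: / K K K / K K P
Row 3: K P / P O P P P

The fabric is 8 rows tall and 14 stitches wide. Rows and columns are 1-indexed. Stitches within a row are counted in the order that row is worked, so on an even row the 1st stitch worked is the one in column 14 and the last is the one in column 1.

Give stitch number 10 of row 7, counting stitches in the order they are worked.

Row 7 uses chart row ((7-1) mod 3)+1 = 1. Row 7 is odd, so RS.
Chart row 1 tiled across columns 1-14: K P K K P O K K K P K K P O
RS: work column 1 to column 14, symbols as charted — the tiled row is the row as worked.
Stitch 10 in working order -> P

== STITCH ==
P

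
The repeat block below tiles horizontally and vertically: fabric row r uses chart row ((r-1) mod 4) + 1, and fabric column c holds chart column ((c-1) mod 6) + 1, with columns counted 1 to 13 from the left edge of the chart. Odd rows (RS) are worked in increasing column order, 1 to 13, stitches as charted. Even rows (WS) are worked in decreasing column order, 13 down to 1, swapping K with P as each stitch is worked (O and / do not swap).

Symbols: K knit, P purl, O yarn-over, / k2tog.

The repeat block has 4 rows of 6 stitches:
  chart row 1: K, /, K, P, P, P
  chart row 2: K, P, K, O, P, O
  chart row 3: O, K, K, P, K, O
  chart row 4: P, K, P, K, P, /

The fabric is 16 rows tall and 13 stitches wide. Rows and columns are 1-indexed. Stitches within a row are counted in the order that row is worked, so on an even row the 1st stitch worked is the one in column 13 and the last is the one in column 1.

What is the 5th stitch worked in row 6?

Row 6 uses chart row ((6-1) mod 4)+1 = 2. Row 6 is even, so WS.
Chart row 2 tiled across columns 1-13: K P K O P O K P K O P O K
WS: work from column 13 back to column 1 (reverse the tiled row), swapping K<->P (O and / unchanged).
Row 6 as worked: P O K O P K P O K O P K P
Counting 5 along the worked row gives P.

== STITCH ==
P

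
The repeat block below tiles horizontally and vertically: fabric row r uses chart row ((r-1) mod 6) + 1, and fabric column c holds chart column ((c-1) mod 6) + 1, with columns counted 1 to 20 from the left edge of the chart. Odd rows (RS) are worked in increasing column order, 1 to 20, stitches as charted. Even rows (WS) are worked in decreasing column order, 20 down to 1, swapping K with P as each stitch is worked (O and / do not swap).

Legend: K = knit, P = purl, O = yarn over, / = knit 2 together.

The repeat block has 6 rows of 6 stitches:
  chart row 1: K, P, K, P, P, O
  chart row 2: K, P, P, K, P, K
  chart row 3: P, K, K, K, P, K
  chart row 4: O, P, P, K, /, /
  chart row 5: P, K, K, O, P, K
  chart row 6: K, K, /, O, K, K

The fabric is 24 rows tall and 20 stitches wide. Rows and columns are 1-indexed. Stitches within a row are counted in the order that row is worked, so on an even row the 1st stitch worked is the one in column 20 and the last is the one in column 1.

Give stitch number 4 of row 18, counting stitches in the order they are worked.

== STITCH ==
P

Derivation:
Row 18 uses chart row ((18-1) mod 6)+1 = 6. Row 18 is even, so WS.
Chart row 6 tiled across columns 1-20: K K / O K K K K / O K K K K / O K K K K
Wrong side: read the tiled row from column 20 down to 1 and exchange K with P (leave O, /).
Row 18 as worked: P P P P O / P P P P O / P P P P O / P P
Counting 4 along the worked row gives P.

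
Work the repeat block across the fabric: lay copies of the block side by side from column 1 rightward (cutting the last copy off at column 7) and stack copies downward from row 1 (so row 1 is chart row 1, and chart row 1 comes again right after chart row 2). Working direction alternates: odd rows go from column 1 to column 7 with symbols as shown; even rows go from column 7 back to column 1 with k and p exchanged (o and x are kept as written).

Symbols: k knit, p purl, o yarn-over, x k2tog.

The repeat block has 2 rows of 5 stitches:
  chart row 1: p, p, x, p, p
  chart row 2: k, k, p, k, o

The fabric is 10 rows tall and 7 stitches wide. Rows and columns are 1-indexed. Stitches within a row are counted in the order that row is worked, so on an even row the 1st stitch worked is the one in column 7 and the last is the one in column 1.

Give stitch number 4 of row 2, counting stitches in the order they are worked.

Row 2: (2-1) mod 2 = 1, so use chart row 2. Even row -> WS.
Chart row 2 tiled across columns 1-7: k k p k o k k
Wrong side: read the tiled row from column 7 down to 1 and exchange k with p (leave o, x).
Row 2 as worked: p p o p k p p
Stitch 4 in working order -> p

== STITCH ==
p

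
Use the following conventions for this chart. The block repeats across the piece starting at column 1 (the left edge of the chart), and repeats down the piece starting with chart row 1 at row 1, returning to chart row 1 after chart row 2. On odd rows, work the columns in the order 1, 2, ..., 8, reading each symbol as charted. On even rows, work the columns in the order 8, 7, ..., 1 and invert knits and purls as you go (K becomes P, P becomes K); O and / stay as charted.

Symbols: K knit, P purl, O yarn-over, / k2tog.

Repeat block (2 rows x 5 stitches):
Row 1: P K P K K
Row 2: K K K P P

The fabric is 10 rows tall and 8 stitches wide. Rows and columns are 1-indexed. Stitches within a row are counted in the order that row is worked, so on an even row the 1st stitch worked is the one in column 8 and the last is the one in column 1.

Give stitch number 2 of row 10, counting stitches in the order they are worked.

== STITCH ==
P

Derivation:
For row 10: chart row = ((10-1) mod 2) + 1 = 2; this is a WS (even) row.
Chart row 2 tiled across columns 1-8: K K K P P K K K
Wrong side: read the tiled row from column 8 down to 1 and exchange K with P (leave O, /).
Row 10 as worked: P P P K K P P P
Stitch 2 in working order -> P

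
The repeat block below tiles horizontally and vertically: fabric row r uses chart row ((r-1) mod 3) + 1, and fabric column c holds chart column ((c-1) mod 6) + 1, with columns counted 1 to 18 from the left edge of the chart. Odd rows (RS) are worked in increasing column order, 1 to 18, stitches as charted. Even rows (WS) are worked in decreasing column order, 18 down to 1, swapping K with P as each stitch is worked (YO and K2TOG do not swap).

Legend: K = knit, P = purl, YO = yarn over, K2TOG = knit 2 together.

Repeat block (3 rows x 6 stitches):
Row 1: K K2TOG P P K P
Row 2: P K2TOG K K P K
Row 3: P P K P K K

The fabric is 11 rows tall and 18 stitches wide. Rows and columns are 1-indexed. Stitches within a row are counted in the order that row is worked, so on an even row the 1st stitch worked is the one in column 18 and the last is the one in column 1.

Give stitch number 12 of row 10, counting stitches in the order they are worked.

Row 10 uses chart row ((10-1) mod 3)+1 = 1. Row 10 is even, so WS.
Chart row 1 tiled across columns 1-18: K K2TOG P P K P K K2TOG P P K P K K2TOG P P K P
Wrong side: read the tiled row from column 18 down to 1 and exchange K with P (leave YO, K2TOG).
Row 10 as worked: K P K K K2TOG P K P K K K2TOG P K P K K K2TOG P
Stitch 12 in working order -> P

Stitch:
P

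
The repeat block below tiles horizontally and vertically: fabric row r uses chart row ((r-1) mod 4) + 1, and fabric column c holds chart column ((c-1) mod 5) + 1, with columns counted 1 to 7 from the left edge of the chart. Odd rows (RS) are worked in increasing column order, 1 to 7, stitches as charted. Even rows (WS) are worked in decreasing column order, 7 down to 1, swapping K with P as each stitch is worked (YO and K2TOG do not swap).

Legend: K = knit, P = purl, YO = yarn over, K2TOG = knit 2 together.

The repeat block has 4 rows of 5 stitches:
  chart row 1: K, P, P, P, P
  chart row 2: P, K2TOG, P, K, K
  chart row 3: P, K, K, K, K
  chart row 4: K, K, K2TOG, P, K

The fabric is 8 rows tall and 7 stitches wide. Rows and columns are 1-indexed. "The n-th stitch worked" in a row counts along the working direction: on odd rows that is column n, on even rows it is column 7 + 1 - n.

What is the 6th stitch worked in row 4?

Result:
P

Derivation:
Row 4 uses chart row ((4-1) mod 4)+1 = 4. Row 4 is even, so WS.
Chart row 4 tiled across columns 1-7: K K K2TOG P K K K
WS: work from column 7 back to column 1 (reverse the tiled row), swapping K<->P (YO and K2TOG unchanged).
Row 4 as worked: P P P K K2TOG P P
Stitch 6 in working order -> P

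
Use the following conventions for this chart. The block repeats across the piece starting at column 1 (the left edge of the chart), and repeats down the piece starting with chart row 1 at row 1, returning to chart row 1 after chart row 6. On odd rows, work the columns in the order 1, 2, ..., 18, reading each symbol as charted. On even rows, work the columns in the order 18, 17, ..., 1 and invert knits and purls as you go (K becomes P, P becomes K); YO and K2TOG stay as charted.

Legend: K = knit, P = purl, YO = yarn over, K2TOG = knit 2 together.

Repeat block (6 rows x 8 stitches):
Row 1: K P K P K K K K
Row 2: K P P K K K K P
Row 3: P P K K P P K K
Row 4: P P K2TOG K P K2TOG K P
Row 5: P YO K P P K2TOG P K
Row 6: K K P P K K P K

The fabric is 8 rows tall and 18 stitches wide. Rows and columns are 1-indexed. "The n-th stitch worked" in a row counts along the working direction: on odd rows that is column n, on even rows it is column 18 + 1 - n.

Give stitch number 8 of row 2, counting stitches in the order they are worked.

Row 2 uses chart row ((2-1) mod 6)+1 = 2. Row 2 is even, so WS.
Chart row 2 tiled across columns 1-18: K P P K K K K P K P P K K K K P K P
WS row: flip the tiled sequence (start at column 18) and apply K<->P; YO and K2TOG stay.
Row 2 as worked: K P K P P P P K K P K P P P P K K P
Counting 8 along the worked row gives K.

Stitch:
K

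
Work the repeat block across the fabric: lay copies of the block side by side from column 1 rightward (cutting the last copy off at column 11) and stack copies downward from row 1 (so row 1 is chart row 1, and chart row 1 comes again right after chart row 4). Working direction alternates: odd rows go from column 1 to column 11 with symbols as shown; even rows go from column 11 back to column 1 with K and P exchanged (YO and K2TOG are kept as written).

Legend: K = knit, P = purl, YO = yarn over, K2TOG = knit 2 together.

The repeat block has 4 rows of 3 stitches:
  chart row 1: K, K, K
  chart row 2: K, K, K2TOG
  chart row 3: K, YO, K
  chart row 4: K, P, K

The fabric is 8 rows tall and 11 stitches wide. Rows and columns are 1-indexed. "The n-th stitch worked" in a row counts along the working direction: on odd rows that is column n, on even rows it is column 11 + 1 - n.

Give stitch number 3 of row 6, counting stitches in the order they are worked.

== STITCH ==
K2TOG

Derivation:
Row 6 uses chart row ((6-1) mod 4)+1 = 2. Row 6 is even, so WS.
Chart row 2 tiled across columns 1-11: K K K2TOG K K K2TOG K K K2TOG K K
WS: work from column 11 back to column 1 (reverse the tiled row), swapping K<->P (YO and K2TOG unchanged).
Row 6 as worked: P P K2TOG P P K2TOG P P K2TOG P P
Stitch 3 in working order -> K2TOG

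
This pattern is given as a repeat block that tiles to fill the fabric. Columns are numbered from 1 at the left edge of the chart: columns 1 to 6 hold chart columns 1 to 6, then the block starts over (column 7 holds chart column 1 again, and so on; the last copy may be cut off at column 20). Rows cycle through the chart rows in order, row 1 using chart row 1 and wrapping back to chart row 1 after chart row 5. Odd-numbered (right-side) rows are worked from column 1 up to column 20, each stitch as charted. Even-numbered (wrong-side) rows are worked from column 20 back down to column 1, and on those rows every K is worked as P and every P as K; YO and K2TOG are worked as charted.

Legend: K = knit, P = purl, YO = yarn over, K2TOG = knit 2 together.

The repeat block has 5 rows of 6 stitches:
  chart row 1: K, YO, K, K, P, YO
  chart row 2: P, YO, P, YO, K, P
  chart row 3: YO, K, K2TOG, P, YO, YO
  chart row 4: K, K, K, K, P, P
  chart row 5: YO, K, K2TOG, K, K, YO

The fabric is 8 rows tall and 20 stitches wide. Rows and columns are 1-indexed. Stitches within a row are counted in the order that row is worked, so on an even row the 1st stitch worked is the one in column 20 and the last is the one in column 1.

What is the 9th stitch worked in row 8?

Stitch:
YO

Derivation:
Row 8: (8-1) mod 5 = 2, so use chart row 3. Even row -> WS.
Chart row 3 tiled across columns 1-20: YO K K2TOG P YO YO YO K K2TOG P YO YO YO K K2TOG P YO YO YO K
WS row: flip the tiled sequence (start at column 20) and apply K<->P; YO and K2TOG stay.
Row 8 as worked: P YO YO YO K K2TOG P YO YO YO K K2TOG P YO YO YO K K2TOG P YO
Stitch 9 in working order -> YO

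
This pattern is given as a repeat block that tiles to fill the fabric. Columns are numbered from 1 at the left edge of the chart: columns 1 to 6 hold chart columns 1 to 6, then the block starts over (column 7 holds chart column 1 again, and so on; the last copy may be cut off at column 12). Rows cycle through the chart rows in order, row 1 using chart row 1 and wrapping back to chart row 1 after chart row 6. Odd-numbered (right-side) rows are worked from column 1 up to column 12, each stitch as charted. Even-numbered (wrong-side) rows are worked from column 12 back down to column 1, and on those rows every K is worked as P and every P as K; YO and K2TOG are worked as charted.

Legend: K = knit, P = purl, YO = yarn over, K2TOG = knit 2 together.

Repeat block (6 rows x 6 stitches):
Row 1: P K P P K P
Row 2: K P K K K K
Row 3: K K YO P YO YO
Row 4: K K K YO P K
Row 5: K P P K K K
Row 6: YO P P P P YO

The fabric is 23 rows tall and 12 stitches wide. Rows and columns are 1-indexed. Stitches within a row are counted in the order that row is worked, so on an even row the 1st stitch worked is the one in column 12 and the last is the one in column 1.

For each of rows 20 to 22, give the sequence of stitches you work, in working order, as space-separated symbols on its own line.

== ROWS AS WORKED ==
P P P P K P P P P P K P
K K YO P YO YO K K YO P YO YO
P K YO P P P P K YO P P P

Derivation:
Row 20: chart row 2, WS - tiled (columns 1-12): K P K K K K K P K K K K; work from column 12 back to 1 with K<->P swapped.
Row 21: chart row 3, RS - tile across columns 1-12 and work as-is.
Row 22: chart row 4, WS - tiled (columns 1-12): K K K YO P K K K K YO P K; work from column 12 back to 1 with K<->P swapped.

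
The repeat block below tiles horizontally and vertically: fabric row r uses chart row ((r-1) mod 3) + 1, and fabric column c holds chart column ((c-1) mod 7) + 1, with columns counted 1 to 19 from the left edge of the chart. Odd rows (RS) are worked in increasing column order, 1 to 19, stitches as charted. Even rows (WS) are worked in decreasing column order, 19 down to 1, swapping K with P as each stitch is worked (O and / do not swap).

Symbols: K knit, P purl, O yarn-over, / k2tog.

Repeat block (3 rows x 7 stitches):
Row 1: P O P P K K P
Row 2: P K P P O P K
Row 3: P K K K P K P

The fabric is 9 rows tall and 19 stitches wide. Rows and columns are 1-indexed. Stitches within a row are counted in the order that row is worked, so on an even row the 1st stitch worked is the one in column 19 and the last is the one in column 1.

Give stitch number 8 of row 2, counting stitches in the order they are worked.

Row 2: (2-1) mod 3 = 1, so use chart row 2. Even row -> WS.
Chart row 2 tiled across columns 1-19: P K P P O P K P K P P O P K P K P P O
WS row: flip the tiled sequence (start at column 19) and apply K<->P; O and / stay.
Row 2 as worked: O K K P K P K O K K P K P K O K K P K
The 8th stitch worked is O.

== STITCH ==
O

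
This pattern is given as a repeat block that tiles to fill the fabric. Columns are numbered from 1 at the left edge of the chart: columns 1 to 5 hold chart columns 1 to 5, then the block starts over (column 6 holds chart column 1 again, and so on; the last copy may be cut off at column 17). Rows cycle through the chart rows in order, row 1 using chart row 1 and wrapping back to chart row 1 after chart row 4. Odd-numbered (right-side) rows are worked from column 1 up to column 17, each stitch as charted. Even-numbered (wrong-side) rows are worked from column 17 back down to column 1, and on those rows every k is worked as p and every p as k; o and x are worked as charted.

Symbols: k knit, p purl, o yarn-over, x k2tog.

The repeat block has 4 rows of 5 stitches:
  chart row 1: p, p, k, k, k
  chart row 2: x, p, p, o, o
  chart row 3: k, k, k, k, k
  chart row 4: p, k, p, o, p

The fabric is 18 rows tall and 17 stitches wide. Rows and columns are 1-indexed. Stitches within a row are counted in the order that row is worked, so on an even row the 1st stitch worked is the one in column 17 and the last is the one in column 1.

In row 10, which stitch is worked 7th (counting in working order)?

Row 10 uses chart row ((10-1) mod 4)+1 = 2. Row 10 is even, so WS.
Chart row 2 tiled across columns 1-17: x p p o o x p p o o x p p o o x p
WS: work from column 17 back to column 1 (reverse the tiled row), swapping k<->p (o and x unchanged).
Row 10 as worked: k x o o k k x o o k k x o o k k x
Stitch 7 in working order -> x

== STITCH ==
x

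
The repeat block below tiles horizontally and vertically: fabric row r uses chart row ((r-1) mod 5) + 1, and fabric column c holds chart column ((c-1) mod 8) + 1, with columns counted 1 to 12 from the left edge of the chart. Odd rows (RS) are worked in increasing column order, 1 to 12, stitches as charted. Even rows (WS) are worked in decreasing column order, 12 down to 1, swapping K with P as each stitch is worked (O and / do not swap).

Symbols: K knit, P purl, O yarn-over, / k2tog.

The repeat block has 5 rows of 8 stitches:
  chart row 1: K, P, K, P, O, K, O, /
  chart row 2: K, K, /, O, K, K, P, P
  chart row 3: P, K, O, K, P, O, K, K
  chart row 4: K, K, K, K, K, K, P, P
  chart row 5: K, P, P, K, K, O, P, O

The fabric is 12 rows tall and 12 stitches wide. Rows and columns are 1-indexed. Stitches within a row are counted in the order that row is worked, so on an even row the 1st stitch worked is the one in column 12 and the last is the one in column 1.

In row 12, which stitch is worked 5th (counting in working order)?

For row 12: chart row = ((12-1) mod 5) + 1 = 2; this is a WS (even) row.
Chart row 2 tiled across columns 1-12: K K / O K K P P K K / O
Wrong side: read the tiled row from column 12 down to 1 and exchange K with P (leave O, /).
Row 12 as worked: O / P P K K P P O / P P
Stitch 5 in working order -> K

Stitch:
K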